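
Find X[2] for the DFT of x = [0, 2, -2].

X[2] = Σ(n=0 to 2) x[n] · ω_3^(2n) where ω_3 = e^(-2πi/3)
= (0)·ω_3^0 + (2)·ω_3^2 + (-2)·ω_3^4

X[2] = 3.4641i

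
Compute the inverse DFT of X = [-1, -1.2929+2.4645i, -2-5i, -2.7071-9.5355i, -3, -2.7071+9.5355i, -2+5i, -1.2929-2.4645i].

x[n] = (1/8) Σ(k=0 to 7) X[k] · e^(2πikn/8)

Computing each x[n]:
x[0] = -2
x[1] = 3
x[2] = -3
x[3] = 0
x[4] = 0
x[5] = 0
x[6] = 3
x[7] = -2

x = [-2, 3, -3, 0, 0, 0, 3, -2]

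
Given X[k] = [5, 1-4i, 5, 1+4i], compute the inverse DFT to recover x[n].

x[n] = (1/4) Σ(k=0 to 3) X[k] · e^(2πikn/4)

Computing each x[n]:
x[0] = 3
x[1] = 2
x[2] = 2
x[3] = -2

x = [3, 2, 2, -2]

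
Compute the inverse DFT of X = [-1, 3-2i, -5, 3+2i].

x[n] = (1/4) Σ(k=0 to 3) X[k] · e^(2πikn/4)

Computing each x[n]:
x[0] = 0
x[1] = 2
x[2] = -3
x[3] = 0

x = [0, 2, -3, 0]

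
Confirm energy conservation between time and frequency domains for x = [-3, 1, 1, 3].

Time domain:
Σ|x[n]|² = |-3|² + |1|² + |1|² + |3|² = 20.0000

Frequency domain:
(1/4)Σ|X[k]|² = (1/4)(|2|² + |-4+2i|² + |-6|² + |-4-2i|²) = (1/4)·80.0000 = 20.0000

Both sides agree, confirming Parseval's theorem.

Σ|x[n]|² = (1/N)Σ|X[k]|² = 20.0000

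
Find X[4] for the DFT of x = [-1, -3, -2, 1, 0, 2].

X[4] = Σ(n=0 to 5) x[n] · ω_6^(4n) where ω_6 = e^(-2πi/6)
= (-1)·ω_6^0 + (-3)·ω_6^4 + (-2)·ω_6^8 + (1)·ω_6^12 + (0)·ω_6^16 + (2)·ω_6^20

X[4] = 1.5000-2.5981i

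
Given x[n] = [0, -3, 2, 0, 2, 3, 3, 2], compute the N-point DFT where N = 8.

X[k] = Σ(n=0 to 7) x[n] · ω_8^(nk)
where ω_8 = e^(-2πi/8)

Computing each X[k]:
X[0] = 9
X[1] = -4.8284+6.6569i
X[2] = -3+2i
X[3] = 0.8284+4.6569i
X[4] = 5
X[5] = 0.8284-4.6569i
X[6] = -3-2i
X[7] = -4.8284-6.6569i

X = [9, -4.8284+6.6569i, -3+2i, 0.8284+4.6569i, 5, 0.8284-4.6569i, -3-2i, -4.8284-6.6569i]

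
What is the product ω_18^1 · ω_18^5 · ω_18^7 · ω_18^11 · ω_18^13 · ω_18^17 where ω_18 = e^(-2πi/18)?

The primitive 18th roots of unity are ω_18^k for k coprime to 18: k ∈ {1, 5, 7, 11, 13, 17}
Their product equals the constant term of the cyclotomic polynomial Φ_18(x) up to sign.
For n ≥ 3, the product of all primitive nth roots of unity is 1. (For n=1 it is 1; for n=2 it is -1.)

1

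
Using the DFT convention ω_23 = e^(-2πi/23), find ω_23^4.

ω_23^4 = e^(-2πi·4/23)
= cos(-2π·4/23) + i·sin(-2π·4/23)
= cos(-8π/23) + i·sin(-8π/23)

ω_23^4 = cos(-8π/23) + i·sin(-8π/23) = 0.4601-0.8879i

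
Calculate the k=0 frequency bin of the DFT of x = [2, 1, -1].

X[0] = Σ(n=0 to 2) x[n] · ω_3^0 = Σ x[n]
= (2) + (1) + (-1)

X[0] = 2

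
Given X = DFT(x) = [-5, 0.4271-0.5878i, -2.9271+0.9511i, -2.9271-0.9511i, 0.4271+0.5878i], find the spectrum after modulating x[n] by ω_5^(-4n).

Modulation property: DFT(ω_5^(-4n)·x[n]) = X[(k-4) mod 5], so circularly shift X by 4 positions.

X[k-4] = [0.4271-0.5878i, -2.9271+0.9511i, -2.9271-0.9511i, 0.4271+0.5878i, -5]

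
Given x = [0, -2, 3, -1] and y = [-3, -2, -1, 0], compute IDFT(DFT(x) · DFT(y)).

(x ⊛ y)[n] = Σ(m=0 to 3) x[m] · y[(n-m) mod 4]

Computing each output sample:
(x ⊛ y)[0] = -1
(x ⊛ y)[1] = 7
(x ⊛ y)[2] = -5
(x ⊛ y)[3] = -1

x ⊛ y = [-1, 7, -5, -1]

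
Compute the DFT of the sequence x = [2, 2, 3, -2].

X[k] = Σ(n=0 to 3) x[n] · ω_4^(nk)
where ω_4 = e^(-2πi/4)

Computing each X[k]:
X[0] = 5
X[1] = -1-4i
X[2] = 5
X[3] = -1+4i

X = [5, -1-4i, 5, -1+4i]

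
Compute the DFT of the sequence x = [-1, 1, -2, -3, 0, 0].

X[k] = Σ(n=0 to 5) x[n] · ω_6^(nk)
where ω_6 = e^(-2πi/6)

Computing each X[k]:
X[0] = -5
X[1] = 3.5000+0.8660i
X[2] = -3.5000-2.5981i
X[3] = -1
X[4] = -3.5000+2.5981i
X[5] = 3.5000-0.8660i

X = [-5, 3.5000+0.8660i, -3.5000-2.5981i, -1, -3.5000+2.5981i, 3.5000-0.8660i]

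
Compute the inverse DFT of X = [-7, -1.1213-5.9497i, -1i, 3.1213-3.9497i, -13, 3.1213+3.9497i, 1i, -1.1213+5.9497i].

x[n] = (1/8) Σ(k=0 to 7) X[k] · e^(2πikn/8)

Computing each x[n]:
x[0] = -2
x[1] = 2
x[2] = -2
x[3] = 3
x[4] = -3
x[5] = 0
x[6] = -3
x[7] = -2

x = [-2, 2, -2, 3, -3, 0, -3, -2]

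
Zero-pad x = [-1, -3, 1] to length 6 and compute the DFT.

Original 3-point DFT: [-3, 3.4641i, -3.4641i]
Zero-padded 6-point DFT provides frequency interpolation.

DFT_6([x, 0, ...]) = [-3, -3.0000+1.7321i, 3.4641i, 3, -3.4641i, -3.0000-1.7321i]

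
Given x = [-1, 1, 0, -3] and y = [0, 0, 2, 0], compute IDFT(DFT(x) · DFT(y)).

(x ⊛ y)[n] = Σ(m=0 to 3) x[m] · y[(n-m) mod 4]

Computing each output sample:
(x ⊛ y)[0] = 0
(x ⊛ y)[1] = -6
(x ⊛ y)[2] = -2
(x ⊛ y)[3] = 2

x ⊛ y = [0, -6, -2, 2]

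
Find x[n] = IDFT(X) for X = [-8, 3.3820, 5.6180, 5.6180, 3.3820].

x[n] = (1/5) Σ(k=0 to 4) X[k] · e^(2πikn/5)

Computing each x[n]:
x[0] = 2
x[1] = -3
x[2] = -2
x[3] = -2
x[4] = -3

x = [2, -3, -2, -2, -3]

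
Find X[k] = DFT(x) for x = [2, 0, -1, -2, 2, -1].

X[k] = Σ(n=0 to 5) x[n] · ω_6^(nk)
where ω_6 = e^(-2πi/6)

Computing each X[k]:
X[0] = 0
X[1] = 3.0000+1.7321i
X[2] = -3.4641i
X[3] = 6
X[4] = 3.4641i
X[5] = 3.0000-1.7321i

X = [0, 3.0000+1.7321i, -3.4641i, 6, 3.4641i, 3.0000-1.7321i]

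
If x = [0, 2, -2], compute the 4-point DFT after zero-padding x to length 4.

Original 3-point DFT: [0, -3.4641i, 3.4641i]
Zero-padded 4-point DFT provides frequency interpolation.

DFT_4([x, 0, ...]) = [0, 2-2i, -4, 2+2i]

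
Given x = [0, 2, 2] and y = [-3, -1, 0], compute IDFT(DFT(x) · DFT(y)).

(x ⊛ y)[n] = Σ(m=0 to 2) x[m] · y[(n-m) mod 3]

Computing each output sample:
(x ⊛ y)[0] = -2
(x ⊛ y)[1] = -6
(x ⊛ y)[2] = -8

x ⊛ y = [-2, -6, -8]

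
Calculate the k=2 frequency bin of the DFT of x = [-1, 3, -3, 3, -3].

X[2] = Σ(n=0 to 4) x[n] · ω_5^(2n) where ω_5 = e^(-2πi/5)
= (-1)·ω_5^0 + (3)·ω_5^2 + (-3)·ω_5^4 + (3)·ω_5^6 + (-3)·ω_5^8

X[2] = -1.0000-9.2331i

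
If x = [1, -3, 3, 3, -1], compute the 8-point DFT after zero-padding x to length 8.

Original 5-point DFT: [3, -5.0902+1.9021i, 6.0902+1.1756i, 6.0902-1.1756i, -5.0902-1.9021i]
Zero-padded 8-point DFT provides frequency interpolation.

DFT_8([x, 0, ...]) = [3, -2.2426-3.0000i, -3+6i, 6.2426+3.0000i, 3, 6.2426-3.0000i, -3-6i, -2.2426+3.0000i]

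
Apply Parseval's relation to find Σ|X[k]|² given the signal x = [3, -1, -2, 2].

Parseval: Σ|x[n]|² = (1/N)Σ|X[k]|², so Σ|X[k]|² = N·Σ|x[n]|² = 4·18.0000

Σ|X[k]|² = N·Σ|x[n]|² = 4·18.0000 = 72.0000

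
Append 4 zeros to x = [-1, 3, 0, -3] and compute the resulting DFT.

Original 4-point DFT: [-1, -1-6i, -1, -1+6i]
Zero-padded 8-point DFT provides frequency interpolation.

DFT_8([x, 0, ...]) = [-1, 3.2426, -1-6i, -5.2426, -1, -5.2426, -1+6i, 3.2426]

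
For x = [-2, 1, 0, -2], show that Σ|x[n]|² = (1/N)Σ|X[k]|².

Time domain:
Σ|x[n]|² = |-2|² + |1|² + |0|² + |-2|² = 9.0000

Frequency domain:
(1/4)Σ|X[k]|² = (1/4)(|-3|² + |-2-3i|² + |-1|² + |-2+3i|²) = (1/4)·36.0000 = 9.0000

Both sides agree, confirming Parseval's theorem.

Σ|x[n]|² = (1/N)Σ|X[k]|² = 9.0000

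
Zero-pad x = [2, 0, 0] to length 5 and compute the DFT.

Original 3-point DFT: [2, 2, 2]
Zero-padded 5-point DFT provides frequency interpolation.

DFT_5([x, 0, ...]) = [2, 2, 2, 2, 2]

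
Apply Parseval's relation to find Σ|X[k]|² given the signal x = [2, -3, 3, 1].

Parseval: Σ|x[n]|² = (1/N)Σ|X[k]|², so Σ|X[k]|² = N·Σ|x[n]|² = 4·23.0000

Σ|X[k]|² = N·Σ|x[n]|² = 4·23.0000 = 92.0000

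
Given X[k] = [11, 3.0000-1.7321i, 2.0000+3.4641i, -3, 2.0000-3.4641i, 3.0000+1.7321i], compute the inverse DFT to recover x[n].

x[n] = (1/6) Σ(k=0 to 5) X[k] · e^(2πikn/6)

Computing each x[n]:
x[0] = 3
x[1] = 2
x[2] = 2
x[3] = 2
x[4] = -1
x[5] = 3

x = [3, 2, 2, 2, -1, 3]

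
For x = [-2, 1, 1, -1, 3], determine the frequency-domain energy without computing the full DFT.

Parseval: Σ|x[n]|² = (1/N)Σ|X[k]|², so Σ|X[k]|² = N·Σ|x[n]|² = 5·16.0000

Σ|X[k]|² = N·Σ|x[n]|² = 5·16.0000 = 80.0000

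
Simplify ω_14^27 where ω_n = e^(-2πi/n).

Since ω_14^14 = 1, powers reduce modulo 14.
27 mod 14 = 13
So ω_14^27 = ω_14^13 = e^(-2πi·13/14)

ω_14^27 = ω_14^13 = 0.9010+0.4339i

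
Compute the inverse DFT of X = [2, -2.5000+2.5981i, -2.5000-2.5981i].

x[n] = (1/3) Σ(k=0 to 2) X[k] · e^(2πikn/3)

Computing each x[n]:
x[0] = -1
x[1] = 0
x[2] = 3

x = [-1, 0, 3]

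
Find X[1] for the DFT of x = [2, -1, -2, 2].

X[1] = Σ(n=0 to 3) x[n] · ω_4^(1n) where ω_4 = e^(-2πi/4)
= (2)·ω_4^0 + (-1)·ω_4^1 + (-2)·ω_4^2 + (2)·ω_4^3

X[1] = 4+3i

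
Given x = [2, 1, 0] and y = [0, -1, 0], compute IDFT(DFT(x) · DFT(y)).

(x ⊛ y)[n] = Σ(m=0 to 2) x[m] · y[(n-m) mod 3]

Computing each output sample:
(x ⊛ y)[0] = 0
(x ⊛ y)[1] = -2
(x ⊛ y)[2] = -1

x ⊛ y = [0, -2, -1]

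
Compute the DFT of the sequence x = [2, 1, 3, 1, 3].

X[k] = Σ(n=0 to 4) x[n] · ω_5^(nk)
where ω_5 = e^(-2πi/5)

Computing each X[k]:
X[0] = 10
X[1] = 0.7265i
X[2] = 3.0777i
X[3] = -3.0777i
X[4] = -0.7265i

X = [10, 0.7265i, 3.0777i, -3.0777i, -0.7265i]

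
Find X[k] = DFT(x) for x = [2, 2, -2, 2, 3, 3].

X[k] = Σ(n=0 to 5) x[n] · ω_6^(nk)
where ω_6 = e^(-2πi/6)

Computing each X[k]:
X[0] = 10
X[1] = 2.0000+5.1962i
X[2] = 1.0000-3.4641i
X[3] = -4
X[4] = 1.0000+3.4641i
X[5] = 2.0000-5.1962i

X = [10, 2.0000+5.1962i, 1.0000-3.4641i, -4, 1.0000+3.4641i, 2.0000-5.1962i]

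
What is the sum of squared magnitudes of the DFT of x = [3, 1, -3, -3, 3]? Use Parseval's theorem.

Parseval: Σ|x[n]|² = (1/N)Σ|X[k]|², so Σ|X[k]|² = N·Σ|x[n]|² = 5·37.0000

Σ|X[k]|² = N·Σ|x[n]|² = 5·37.0000 = 185.0000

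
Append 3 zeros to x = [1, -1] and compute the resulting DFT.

Original 2-point DFT: [0, 2]
Zero-padded 5-point DFT provides frequency interpolation.

DFT_5([x, 0, ...]) = [0, 0.6910+0.9511i, 1.8090+0.5878i, 1.8090-0.5878i, 0.6910-0.9511i]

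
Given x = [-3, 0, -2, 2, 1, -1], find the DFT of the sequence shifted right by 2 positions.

Time shift by 2: X_shifted[k] = ω_6^(2k) · X[k]
Shifted x = [1, -1, -3, 0, -2, 2]

DFT(x[n-2]) = [-3, 4.0000+3.4641i, 3.0000+1.7321i, -5, 3.0000-1.7321i, 4.0000-3.4641i]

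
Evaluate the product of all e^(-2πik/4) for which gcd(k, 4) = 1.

The primitive 4th roots of unity are ω_4^k for k coprime to 4: k ∈ {1, 3}
Their product equals the constant term of the cyclotomic polynomial Φ_4(x) up to sign.
For n ≥ 3, the product of all primitive nth roots of unity is 1. (For n=1 it is 1; for n=2 it is -1.)

1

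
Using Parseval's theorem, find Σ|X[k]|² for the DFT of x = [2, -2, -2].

Parseval: Σ|x[n]|² = (1/N)Σ|X[k]|², so Σ|X[k]|² = N·Σ|x[n]|² = 3·12.0000

Σ|X[k]|² = N·Σ|x[n]|² = 3·12.0000 = 36.0000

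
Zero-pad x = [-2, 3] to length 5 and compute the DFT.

Original 2-point DFT: [1, -5]
Zero-padded 5-point DFT provides frequency interpolation.

DFT_5([x, 0, ...]) = [1, -1.0729-2.8532i, -4.4271-1.7634i, -4.4271+1.7634i, -1.0729+2.8532i]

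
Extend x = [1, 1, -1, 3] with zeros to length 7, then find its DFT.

Original 4-point DFT: [4, 2+2i, -4, 2-2i]
Zero-padded 7-point DFT provides frequency interpolation.

DFT_7([x, 0, ...]) = [4, -0.8569-1.1086i, 3.5489+0.9367i, -1.1920-4.1405i, -1.1920+4.1405i, 3.5489-0.9367i, -0.8569+1.1086i]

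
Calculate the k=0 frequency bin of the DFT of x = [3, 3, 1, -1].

X[0] = Σ(n=0 to 3) x[n] · ω_4^0 = Σ x[n]
= (3) + (3) + (1) + (-1)

X[0] = 6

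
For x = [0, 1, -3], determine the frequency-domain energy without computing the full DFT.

Parseval: Σ|x[n]|² = (1/N)Σ|X[k]|², so Σ|X[k]|² = N·Σ|x[n]|² = 3·10.0000

Σ|X[k]|² = N·Σ|x[n]|² = 3·10.0000 = 30.0000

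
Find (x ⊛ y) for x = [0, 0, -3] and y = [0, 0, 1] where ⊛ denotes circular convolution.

(x ⊛ y)[n] = Σ(m=0 to 2) x[m] · y[(n-m) mod 3]

Computing each output sample:
(x ⊛ y)[0] = 0
(x ⊛ y)[1] = -3
(x ⊛ y)[2] = 0

x ⊛ y = [0, -3, 0]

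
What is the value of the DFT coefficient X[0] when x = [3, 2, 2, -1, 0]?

X[0] = Σ(n=0 to 4) x[n] · ω_5^0 = Σ x[n]
= (3) + (2) + (2) + (-1) + (0)

X[0] = 6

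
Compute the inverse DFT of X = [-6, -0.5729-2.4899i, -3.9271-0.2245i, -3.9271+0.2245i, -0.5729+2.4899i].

x[n] = (1/5) Σ(k=0 to 4) X[k] · e^(2πikn/5)

Computing each x[n]:
x[0] = -3
x[1] = 1
x[2] = -1
x[3] = -2
x[4] = -1

x = [-3, 1, -1, -2, -1]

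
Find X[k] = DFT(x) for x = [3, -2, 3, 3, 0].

X[k] = Σ(n=0 to 4) x[n] · ω_5^(nk)
where ω_5 = e^(-2πi/5)

Computing each X[k]:
X[0] = 7
X[1] = -2.4721+1.9021i
X[2] = 6.4721+1.1756i
X[3] = 6.4721-1.1756i
X[4] = -2.4721-1.9021i

X = [7, -2.4721+1.9021i, 6.4721+1.1756i, 6.4721-1.1756i, -2.4721-1.9021i]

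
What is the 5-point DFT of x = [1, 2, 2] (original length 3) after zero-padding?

Original 3-point DFT: [5, -1, -1]
Zero-padded 5-point DFT provides frequency interpolation.

DFT_5([x, 0, ...]) = [5, -3.0777i, 0.7265i, -0.7265i, 3.0777i]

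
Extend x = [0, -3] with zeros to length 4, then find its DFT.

Original 2-point DFT: [-3, 3]
Zero-padded 4-point DFT provides frequency interpolation.

DFT_4([x, 0, ...]) = [-3, 3i, 3, -3i]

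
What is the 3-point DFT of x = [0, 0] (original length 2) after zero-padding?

Original 2-point DFT: [0, 0]
Zero-padded 3-point DFT provides frequency interpolation.

DFT_3([x, 0, ...]) = [0, 0, 0]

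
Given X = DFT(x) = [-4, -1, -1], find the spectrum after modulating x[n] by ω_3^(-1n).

Modulation property: DFT(ω_3^(-1n)·x[n]) = X[(k-1) mod 3], so circularly shift X by 1 positions.

X[k-1] = [-1, -4, -1]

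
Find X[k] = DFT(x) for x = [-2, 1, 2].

X[k] = Σ(n=0 to 2) x[n] · ω_3^(nk)
where ω_3 = e^(-2πi/3)

Computing each X[k]:
X[0] = 1
X[1] = -3.5000+0.8660i
X[2] = -3.5000-0.8660i

X = [1, -3.5000+0.8660i, -3.5000-0.8660i]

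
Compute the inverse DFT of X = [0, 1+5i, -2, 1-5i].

x[n] = (1/4) Σ(k=0 to 3) X[k] · e^(2πikn/4)

Computing each x[n]:
x[0] = 0
x[1] = -2
x[2] = -1
x[3] = 3

x = [0, -2, -1, 3]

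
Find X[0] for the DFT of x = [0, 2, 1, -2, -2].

X[0] = Σ(n=0 to 4) x[n] · ω_5^0 = Σ x[n]
= (0) + (2) + (1) + (-2) + (-2)

X[0] = -1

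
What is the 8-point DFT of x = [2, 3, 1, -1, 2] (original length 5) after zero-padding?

Original 5-point DFT: [7, 3.5451-2.1266i, -2.0451+1.3143i, -2.0451-1.3143i, 3.5451+2.1266i]
Zero-padded 8-point DFT provides frequency interpolation.

DFT_8([x, 0, ...]) = [7, 2.8284-2.4142i, 3-4i, -2.8284-0.4142i, 3, -2.8284+0.4142i, 3+4i, 2.8284+2.4142i]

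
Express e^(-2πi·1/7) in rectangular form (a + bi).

ω_7^1 = e^(-2πi·1/7)
= cos(-2π·1/7) + i·sin(-2π·1/7)
= cos(-2π/7) + i·sin(-2π/7)

ω_7^1 = cos(-2π/7) + i·sin(-2π/7) = 0.6235-0.7818i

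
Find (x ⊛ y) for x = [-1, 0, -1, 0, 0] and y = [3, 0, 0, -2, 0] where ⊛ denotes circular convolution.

(x ⊛ y)[n] = Σ(m=0 to 4) x[m] · y[(n-m) mod 5]

Computing each output sample:
(x ⊛ y)[0] = -1
(x ⊛ y)[1] = 0
(x ⊛ y)[2] = -3
(x ⊛ y)[3] = 2
(x ⊛ y)[4] = 0

x ⊛ y = [-1, 0, -3, 2, 0]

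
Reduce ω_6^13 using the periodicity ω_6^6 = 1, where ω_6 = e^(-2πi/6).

Since ω_6^6 = 1, powers reduce modulo 6.
13 mod 6 = 1
So ω_6^13 = ω_6^1 = e^(-2πi·1/6)

ω_6^13 = ω_6^1 = 0.5000-0.8660i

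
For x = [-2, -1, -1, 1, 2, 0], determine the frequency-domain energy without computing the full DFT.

Parseval: Σ|x[n]|² = (1/N)Σ|X[k]|², so Σ|X[k]|² = N·Σ|x[n]|² = 6·11.0000

Σ|X[k]|² = N·Σ|x[n]|² = 6·11.0000 = 66.0000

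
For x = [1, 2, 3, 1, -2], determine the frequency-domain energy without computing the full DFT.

Parseval: Σ|x[n]|² = (1/N)Σ|X[k]|², so Σ|X[k]|² = N·Σ|x[n]|² = 5·19.0000

Σ|X[k]|² = N·Σ|x[n]|² = 5·19.0000 = 95.0000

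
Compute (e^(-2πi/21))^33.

Since ω_21^21 = 1, powers reduce modulo 21.
33 mod 21 = 12
So ω_21^33 = ω_21^12 = e^(-2πi·12/21)

ω_21^33 = ω_21^12 = -0.9010+0.4339i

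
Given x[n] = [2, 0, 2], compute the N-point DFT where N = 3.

X[k] = Σ(n=0 to 2) x[n] · ω_3^(nk)
where ω_3 = e^(-2πi/3)

Computing each X[k]:
X[0] = 4
X[1] = 1.0000+1.7321i
X[2] = 1.0000-1.7321i

X = [4, 1.0000+1.7321i, 1.0000-1.7321i]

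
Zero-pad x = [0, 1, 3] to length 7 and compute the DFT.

Original 3-point DFT: [4, -2.0000+1.7321i, -2.0000-1.7321i]
Zero-padded 7-point DFT provides frequency interpolation.

DFT_7([x, 0, ...]) = [4, -0.0441-3.7066i, -2.9254+0.3267i, 0.9695+1.9116i, 0.9695-1.9116i, -2.9254-0.3267i, -0.0441+3.7066i]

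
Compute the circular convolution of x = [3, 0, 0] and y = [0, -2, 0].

(x ⊛ y)[n] = Σ(m=0 to 2) x[m] · y[(n-m) mod 3]

Computing each output sample:
(x ⊛ y)[0] = 0
(x ⊛ y)[1] = -6
(x ⊛ y)[2] = 0

x ⊛ y = [0, -6, 0]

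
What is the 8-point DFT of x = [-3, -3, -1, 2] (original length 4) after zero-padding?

Original 4-point DFT: [-5, -2+5i, -3, -2-5i]
Zero-padded 8-point DFT provides frequency interpolation.

DFT_8([x, 0, ...]) = [-5, -6.5355+1.7071i, -2+5i, 0.5355-0.2929i, -3, 0.5355+0.2929i, -2-5i, -6.5355-1.7071i]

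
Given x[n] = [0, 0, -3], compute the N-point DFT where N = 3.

X[k] = Σ(n=0 to 2) x[n] · ω_3^(nk)
where ω_3 = e^(-2πi/3)

Computing each X[k]:
X[0] = -3
X[1] = 1.5000-2.5981i
X[2] = 1.5000+2.5981i

X = [-3, 1.5000-2.5981i, 1.5000+2.5981i]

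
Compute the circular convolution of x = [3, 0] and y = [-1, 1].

(x ⊛ y)[n] = Σ(m=0 to 1) x[m] · y[(n-m) mod 2]

Computing each output sample:
(x ⊛ y)[0] = -3
(x ⊛ y)[1] = 3

x ⊛ y = [-3, 3]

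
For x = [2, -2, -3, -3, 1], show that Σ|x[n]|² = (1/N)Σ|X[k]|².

Time domain:
Σ|x[n]|² = |2|² + |-2|² + |-3|² + |-3|² + |1|² = 27.0000

Frequency domain:
(1/5)Σ|X[k]|² = (1/5)(|-5|² + |6.5451+2.8532i|² + |0.9549+1.7634i|² + |0.9549-1.7634i|² + |6.5451-2.8532i|²) = (1/5)·135.0000 = 27.0000

Both sides agree, confirming Parseval's theorem.

Σ|x[n]|² = (1/N)Σ|X[k]|² = 27.0000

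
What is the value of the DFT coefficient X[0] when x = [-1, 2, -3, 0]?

X[0] = Σ(n=0 to 3) x[n] · ω_4^0 = Σ x[n]
= (-1) + (2) + (-3) + (0)

X[0] = -2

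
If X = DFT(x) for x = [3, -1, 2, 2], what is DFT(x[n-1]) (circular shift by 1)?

Time shift by 1: X_shifted[k] = ω_4^(1k) · X[k]
Shifted x = [2, 3, -1, 2]

DFT(x[n-1]) = [6, 3-1i, -4, 3+1i]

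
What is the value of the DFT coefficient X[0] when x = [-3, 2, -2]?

X[0] = Σ(n=0 to 2) x[n] · ω_3^0 = Σ x[n]
= (-3) + (2) + (-2)

X[0] = -3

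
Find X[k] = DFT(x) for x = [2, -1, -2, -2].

X[k] = Σ(n=0 to 3) x[n] · ω_4^(nk)
where ω_4 = e^(-2πi/4)

Computing each X[k]:
X[0] = -3
X[1] = 4-1i
X[2] = 3
X[3] = 4+1i

X = [-3, 4-1i, 3, 4+1i]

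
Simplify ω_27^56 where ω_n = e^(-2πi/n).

Since ω_27^27 = 1, powers reduce modulo 27.
56 mod 27 = 2
So ω_27^56 = ω_27^2 = e^(-2πi·2/27)

ω_27^56 = ω_27^2 = 0.8936-0.4488i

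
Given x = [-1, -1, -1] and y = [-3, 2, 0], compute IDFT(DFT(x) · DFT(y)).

(x ⊛ y)[n] = Σ(m=0 to 2) x[m] · y[(n-m) mod 3]

Computing each output sample:
(x ⊛ y)[0] = 1
(x ⊛ y)[1] = 1
(x ⊛ y)[2] = 1

x ⊛ y = [1, 1, 1]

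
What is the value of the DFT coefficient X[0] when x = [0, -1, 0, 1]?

X[0] = Σ(n=0 to 3) x[n] · ω_4^0 = Σ x[n]
= (0) + (-1) + (0) + (1)

X[0] = 0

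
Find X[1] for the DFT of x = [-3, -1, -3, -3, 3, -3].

X[1] = Σ(n=0 to 5) x[n] · ω_6^(1n) where ω_6 = e^(-2πi/6)
= (-3)·ω_6^0 + (-1)·ω_6^1 + (-3)·ω_6^2 + (-3)·ω_6^3 + (3)·ω_6^4 + (-3)·ω_6^5

X[1] = -2.0000+3.4641i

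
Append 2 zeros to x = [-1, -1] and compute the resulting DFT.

Original 2-point DFT: [-2, 0]
Zero-padded 4-point DFT provides frequency interpolation.

DFT_4([x, 0, ...]) = [-2, -1+1i, 0, -1-1i]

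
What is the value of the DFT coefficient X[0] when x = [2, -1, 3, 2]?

X[0] = Σ(n=0 to 3) x[n] · ω_4^0 = Σ x[n]
= (2) + (-1) + (3) + (2)

X[0] = 6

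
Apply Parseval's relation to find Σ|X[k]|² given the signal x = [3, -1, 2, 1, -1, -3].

Parseval: Σ|x[n]|² = (1/N)Σ|X[k]|², so Σ|X[k]|² = N·Σ|x[n]|² = 6·25.0000

Σ|X[k]|² = N·Σ|x[n]|² = 6·25.0000 = 150.0000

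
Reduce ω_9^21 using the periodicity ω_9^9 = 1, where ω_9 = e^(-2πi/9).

Since ω_9^9 = 1, powers reduce modulo 9.
21 mod 9 = 3
So ω_9^21 = ω_9^3 = e^(-2πi·3/9)

ω_9^21 = ω_9^3 = -0.5000-0.8660i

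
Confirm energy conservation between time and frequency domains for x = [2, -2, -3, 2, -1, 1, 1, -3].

Time domain:
Σ|x[n]|² = |2|² + |-2|² + |-3|² + |2|² + |-1|² + |1|² + |1|² + |-3|² = 33.0000

Frequency domain:
(1/8)Σ|X[k]|² = (1/8)(|-3|² + |-2.6569+2.5858i|² + |3|² + |8.6569-5.4142i|² + |1|² + |8.6569+5.4142i|² + |3|² + |-2.6569-2.5858i|²) = (1/8)·264.0000 = 33.0000

Both sides agree, confirming Parseval's theorem.

Σ|x[n]|² = (1/N)Σ|X[k]|² = 33.0000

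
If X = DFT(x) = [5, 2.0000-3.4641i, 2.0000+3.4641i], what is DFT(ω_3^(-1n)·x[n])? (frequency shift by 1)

Modulation property: DFT(ω_3^(-1n)·x[n]) = X[(k-1) mod 3], so circularly shift X by 1 positions.

X[k-1] = [2.0000+3.4641i, 5, 2.0000-3.4641i]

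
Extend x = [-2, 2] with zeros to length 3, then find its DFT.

Original 2-point DFT: [0, -4]
Zero-padded 3-point DFT provides frequency interpolation.

DFT_3([x, 0, ...]) = [0, -3.0000-1.7321i, -3.0000+1.7321i]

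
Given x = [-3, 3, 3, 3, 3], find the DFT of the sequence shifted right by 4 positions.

Time shift by 4: X_shifted[k] = ω_5^(4k) · X[k]
Shifted x = [3, 3, 3, 3, -3]

DFT(x[n-4]) = [9, -1.8541-5.7063i, 4.8541-3.5267i, 4.8541+3.5267i, -1.8541+5.7063i]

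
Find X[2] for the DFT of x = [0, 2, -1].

X[2] = Σ(n=0 to 2) x[n] · ω_3^(2n) where ω_3 = e^(-2πi/3)
= (0)·ω_3^0 + (2)·ω_3^2 + (-1)·ω_3^4

X[2] = -0.5000+2.5981i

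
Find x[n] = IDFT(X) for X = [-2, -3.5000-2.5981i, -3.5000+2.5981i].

x[n] = (1/3) Σ(k=0 to 2) X[k] · e^(2πikn/3)

Computing each x[n]:
x[0] = -3
x[1] = 2
x[2] = -1

x = [-3, 2, -1]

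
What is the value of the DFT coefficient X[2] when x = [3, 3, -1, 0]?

X[2] = Σ(n=0 to 3) x[n] · ω_4^(2n) where ω_4 = e^(-2πi/4)
= (3)·ω_4^0 + (3)·ω_4^2 + (-1)·ω_4^4 + (0)·ω_4^6

X[2] = -1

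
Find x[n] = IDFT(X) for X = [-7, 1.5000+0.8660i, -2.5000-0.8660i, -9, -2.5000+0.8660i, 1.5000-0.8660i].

x[n] = (1/6) Σ(k=0 to 5) X[k] · e^(2πikn/6)

Computing each x[n]:
x[0] = -3
x[1] = 1
x[2] = -3
x[3] = -1
x[4] = -2
x[5] = 1

x = [-3, 1, -3, -1, -2, 1]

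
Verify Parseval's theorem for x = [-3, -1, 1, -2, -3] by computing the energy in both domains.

Time domain:
Σ|x[n]|² = |-3|² + |-1|² + |1|² + |-2|² + |-3|² = 24.0000

Frequency domain:
(1/5)Σ|X[k]|² = (1/5)(|-8|² + |-3.4271-3.6655i|² + |-0.0729+1.6776i|² + |-0.0729-1.6776i|² + |-3.4271+3.6655i|²) = (1/5)·120.0000 = 24.0000

Both sides agree, confirming Parseval's theorem.

Σ|x[n]|² = (1/N)Σ|X[k]|² = 24.0000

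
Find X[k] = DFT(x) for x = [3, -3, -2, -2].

X[k] = Σ(n=0 to 3) x[n] · ω_4^(nk)
where ω_4 = e^(-2πi/4)

Computing each X[k]:
X[0] = -4
X[1] = 5+1i
X[2] = 6
X[3] = 5-1i

X = [-4, 5+1i, 6, 5-1i]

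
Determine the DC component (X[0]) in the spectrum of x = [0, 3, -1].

X[0] = Σ(n=0 to 2) x[n] · ω_3^0 = Σ x[n]
= (0) + (3) + (-1)

X[0] = 2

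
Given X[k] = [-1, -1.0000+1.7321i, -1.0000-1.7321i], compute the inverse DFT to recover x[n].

x[n] = (1/3) Σ(k=0 to 2) X[k] · e^(2πikn/3)

Computing each x[n]:
x[0] = -1
x[1] = -1
x[2] = 1

x = [-1, -1, 1]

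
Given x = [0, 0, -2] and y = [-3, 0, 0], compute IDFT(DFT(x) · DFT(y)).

(x ⊛ y)[n] = Σ(m=0 to 2) x[m] · y[(n-m) mod 3]

Computing each output sample:
(x ⊛ y)[0] = 0
(x ⊛ y)[1] = 0
(x ⊛ y)[2] = 6

x ⊛ y = [0, 0, 6]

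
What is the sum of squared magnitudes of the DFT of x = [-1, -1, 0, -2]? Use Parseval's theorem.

Parseval: Σ|x[n]|² = (1/N)Σ|X[k]|², so Σ|X[k]|² = N·Σ|x[n]|² = 4·6.0000

Σ|X[k]|² = N·Σ|x[n]|² = 4·6.0000 = 24.0000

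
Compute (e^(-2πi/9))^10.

Since ω_9^9 = 1, powers reduce modulo 9.
10 mod 9 = 1
So ω_9^10 = ω_9^1 = e^(-2πi·1/9)

ω_9^10 = ω_9^1 = 0.7660-0.6428i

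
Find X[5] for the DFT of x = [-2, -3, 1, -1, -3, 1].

X[5] = Σ(n=0 to 5) x[n] · ω_6^(5n) where ω_6 = e^(-2πi/6)
= (-2)·ω_6^0 + (-3)·ω_6^5 + (1)·ω_6^10 + (-1)·ω_6^15 + (-3)·ω_6^20 + (1)·ω_6^25

X[5] = -1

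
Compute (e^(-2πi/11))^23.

Since ω_11^11 = 1, powers reduce modulo 11.
23 mod 11 = 1
So ω_11^23 = ω_11^1 = e^(-2πi·1/11)

ω_11^23 = ω_11^1 = 0.8413-0.5406i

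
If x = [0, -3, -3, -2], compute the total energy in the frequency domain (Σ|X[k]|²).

Parseval: Σ|x[n]|² = (1/N)Σ|X[k]|², so Σ|X[k]|² = N·Σ|x[n]|² = 4·22.0000

Σ|X[k]|² = N·Σ|x[n]|² = 4·22.0000 = 88.0000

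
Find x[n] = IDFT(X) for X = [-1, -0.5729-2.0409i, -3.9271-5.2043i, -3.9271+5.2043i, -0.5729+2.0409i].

x[n] = (1/5) Σ(k=0 to 4) X[k] · e^(2πikn/5)

Computing each x[n]:
x[0] = -2
x[1] = 3
x[2] = -2
x[3] = 1
x[4] = -1

x = [-2, 3, -2, 1, -1]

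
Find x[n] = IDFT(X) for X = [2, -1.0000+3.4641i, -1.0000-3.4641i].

x[n] = (1/3) Σ(k=0 to 2) X[k] · e^(2πikn/3)

Computing each x[n]:
x[0] = 0
x[1] = -1
x[2] = 3

x = [0, -1, 3]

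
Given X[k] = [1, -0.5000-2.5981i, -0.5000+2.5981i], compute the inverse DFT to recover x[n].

x[n] = (1/3) Σ(k=0 to 2) X[k] · e^(2πikn/3)

Computing each x[n]:
x[0] = 0
x[1] = 2
x[2] = -1

x = [0, 2, -1]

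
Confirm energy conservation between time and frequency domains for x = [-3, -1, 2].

Time domain:
Σ|x[n]|² = |-3|² + |-1|² + |2|² = 14.0000

Frequency domain:
(1/3)Σ|X[k]|² = (1/3)(|-2|² + |-3.5000+2.5981i|² + |-3.5000-2.5981i|²) = (1/3)·42.0000 = 14.0000

Both sides agree, confirming Parseval's theorem.

Σ|x[n]|² = (1/N)Σ|X[k]|² = 14.0000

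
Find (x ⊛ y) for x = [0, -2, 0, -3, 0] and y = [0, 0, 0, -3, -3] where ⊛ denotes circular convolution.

(x ⊛ y)[n] = Σ(m=0 to 4) x[m] · y[(n-m) mod 5]

Computing each output sample:
(x ⊛ y)[0] = 6
(x ⊛ y)[1] = 9
(x ⊛ y)[2] = 9
(x ⊛ y)[3] = 0
(x ⊛ y)[4] = 6

x ⊛ y = [6, 9, 9, 0, 6]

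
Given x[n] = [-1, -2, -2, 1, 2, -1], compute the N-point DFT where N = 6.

X[k] = Σ(n=0 to 5) x[n] · ω_6^(nk)
where ω_6 = e^(-2πi/6)

Computing each X[k]:
X[0] = -3
X[1] = -3.5000+4.3301i
X[2] = 1.5000-2.5981i
X[3] = 1
X[4] = 1.5000+2.5981i
X[5] = -3.5000-4.3301i

X = [-3, -3.5000+4.3301i, 1.5000-2.5981i, 1, 1.5000+2.5981i, -3.5000-4.3301i]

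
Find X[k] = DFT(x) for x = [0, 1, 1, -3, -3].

X[k] = Σ(n=0 to 4) x[n] · ω_5^(nk)
where ω_5 = e^(-2πi/5)

Computing each X[k]:
X[0] = -4
X[1] = 1.0000-6.1554i
X[2] = 1.0000+1.4531i
X[3] = 1.0000-1.4531i
X[4] = 1.0000+6.1554i

X = [-4, 1.0000-6.1554i, 1.0000+1.4531i, 1.0000-1.4531i, 1.0000+6.1554i]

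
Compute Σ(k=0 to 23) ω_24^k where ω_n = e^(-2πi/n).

Sum of all nth roots of unity equals 0 for n > 1 (geometric series with r ≠ 1).

0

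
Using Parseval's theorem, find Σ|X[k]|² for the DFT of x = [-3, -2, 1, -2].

Parseval: Σ|x[n]|² = (1/N)Σ|X[k]|², so Σ|X[k]|² = N·Σ|x[n]|² = 4·18.0000

Σ|X[k]|² = N·Σ|x[n]|² = 4·18.0000 = 72.0000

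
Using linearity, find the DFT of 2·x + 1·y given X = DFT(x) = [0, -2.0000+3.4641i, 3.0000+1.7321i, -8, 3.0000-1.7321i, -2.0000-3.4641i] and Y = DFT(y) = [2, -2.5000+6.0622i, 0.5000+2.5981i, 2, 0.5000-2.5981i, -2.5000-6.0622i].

By linearity: DFT(2x + 1y) = 2·DFT(x) + 1·DFT(y)
= 2·[0, -2.0000+3.4641i, 3.0000+1.7321i, -8, 3.0000-1.7321i, -2.0000-3.4641i] + 1·[2, -2.5000+6.0622i, 0.5000+2.5981i, 2, 0.5000-2.5981i, -2.5000-6.0622i]

Computing element-wise:
Z[0] = 2·(0) + 1·(2) = 2
Z[1] = 2·(-2.0000+3.4641i) + 1·(-2.5000+6.0622i) = -6.5000+12.9904i
Z[2] = 2·(3.0000+1.7321i) + 1·(0.5000+2.5981i) = 6.5000+6.0623i
Z[3] = 2·(-8) + 1·(2) = -14
Z[4] = 2·(3.0000-1.7321i) + 1·(0.5000-2.5981i) = 6.5000-6.0623i
Z[5] = 2·(-2.0000-3.4641i) + 1·(-2.5000-6.0622i) = -6.5000-12.9904i

DFT(2x + 1y) = 2·X + 1·Y = [2, -6.5000+12.9904i, 6.5000+6.0623i, -14, 6.5000-6.0623i, -6.5000-12.9904i]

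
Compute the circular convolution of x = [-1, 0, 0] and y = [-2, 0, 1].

(x ⊛ y)[n] = Σ(m=0 to 2) x[m] · y[(n-m) mod 3]

Computing each output sample:
(x ⊛ y)[0] = 2
(x ⊛ y)[1] = 0
(x ⊛ y)[2] = -1

x ⊛ y = [2, 0, -1]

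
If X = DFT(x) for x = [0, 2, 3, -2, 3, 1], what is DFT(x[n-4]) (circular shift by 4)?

Time shift by 4: X_shifted[k] = ω_6^(4k) · X[k]
Shifted x = [3, -2, 3, 1, 0, 2]

DFT(x[n-4]) = [7, 0.5000+0.8660i, 2.5000+6.0622i, 5, 2.5000-6.0622i, 0.5000-0.8660i]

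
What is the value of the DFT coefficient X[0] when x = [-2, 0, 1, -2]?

X[0] = Σ(n=0 to 3) x[n] · ω_4^0 = Σ x[n]
= (-2) + (0) + (1) + (-2)

X[0] = -3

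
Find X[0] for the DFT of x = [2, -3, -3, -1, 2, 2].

X[0] = Σ(n=0 to 5) x[n] · ω_6^0 = Σ x[n]
= (2) + (-3) + (-3) + (-1) + (2) + (2)

X[0] = -1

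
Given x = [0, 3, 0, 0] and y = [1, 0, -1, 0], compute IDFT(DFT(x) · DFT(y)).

(x ⊛ y)[n] = Σ(m=0 to 3) x[m] · y[(n-m) mod 4]

Computing each output sample:
(x ⊛ y)[0] = 0
(x ⊛ y)[1] = 3
(x ⊛ y)[2] = 0
(x ⊛ y)[3] = -3

x ⊛ y = [0, 3, 0, -3]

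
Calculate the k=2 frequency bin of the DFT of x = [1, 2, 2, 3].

X[2] = Σ(n=0 to 3) x[n] · ω_4^(2n) where ω_4 = e^(-2πi/4)
= (1)·ω_4^0 + (2)·ω_4^2 + (2)·ω_4^4 + (3)·ω_4^6

X[2] = -2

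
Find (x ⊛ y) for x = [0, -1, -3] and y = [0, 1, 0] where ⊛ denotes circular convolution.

(x ⊛ y)[n] = Σ(m=0 to 2) x[m] · y[(n-m) mod 3]

Computing each output sample:
(x ⊛ y)[0] = -3
(x ⊛ y)[1] = 0
(x ⊛ y)[2] = -1

x ⊛ y = [-3, 0, -1]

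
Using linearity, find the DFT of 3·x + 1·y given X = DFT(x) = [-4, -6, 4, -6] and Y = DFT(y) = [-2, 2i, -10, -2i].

By linearity: DFT(3x + 1y) = 3·DFT(x) + 1·DFT(y)
= 3·[-4, -6, 4, -6] + 1·[-2, 2i, -10, -2i]

Computing element-wise:
Z[0] = 3·(-4) + 1·(-2) = -14
Z[1] = 3·(-6) + 1·(2i) = -18+2i
Z[2] = 3·(4) + 1·(-10) = 2
Z[3] = 3·(-6) + 1·(-2i) = -18-2i

DFT(3x + 1y) = 3·X + 1·Y = [-14, -18+2i, 2, -18-2i]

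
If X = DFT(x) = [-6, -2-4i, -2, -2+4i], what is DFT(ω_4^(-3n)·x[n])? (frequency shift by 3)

Modulation property: DFT(ω_4^(-3n)·x[n]) = X[(k-3) mod 4], so circularly shift X by 3 positions.

X[k-3] = [-2-4i, -2, -2+4i, -6]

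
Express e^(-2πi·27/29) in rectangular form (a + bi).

ω_29^27 = e^(-2πi·27/29)
= cos(-2π·27/29) + i·sin(-2π·27/29)
= cos(-54π/29) + i·sin(-54π/29)

ω_29^27 = cos(-54π/29) + i·sin(-54π/29) = 0.9076+0.4199i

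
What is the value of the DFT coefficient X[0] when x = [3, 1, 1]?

X[0] = Σ(n=0 to 2) x[n] · ω_3^0 = Σ x[n]
= (3) + (1) + (1)

X[0] = 5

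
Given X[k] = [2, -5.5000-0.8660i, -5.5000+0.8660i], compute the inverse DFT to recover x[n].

x[n] = (1/3) Σ(k=0 to 2) X[k] · e^(2πikn/3)

Computing each x[n]:
x[0] = -3
x[1] = 3
x[2] = 2

x = [-3, 3, 2]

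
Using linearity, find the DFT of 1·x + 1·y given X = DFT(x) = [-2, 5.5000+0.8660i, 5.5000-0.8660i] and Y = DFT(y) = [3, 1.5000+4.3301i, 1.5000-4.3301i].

By linearity: DFT(1x + 1y) = 1·DFT(x) + 1·DFT(y)
= 1·[-2, 5.5000+0.8660i, 5.5000-0.8660i] + 1·[3, 1.5000+4.3301i, 1.5000-4.3301i]

Computing element-wise:
Z[0] = 1·(-2) + 1·(3) = 1
Z[1] = 1·(5.5000+0.8660i) + 1·(1.5000+4.3301i) = 7.0000+5.1961i
Z[2] = 1·(5.5000-0.8660i) + 1·(1.5000-4.3301i) = 7.0000-5.1961i

DFT(1x + 1y) = 1·X + 1·Y = [1, 7.0000+5.1961i, 7.0000-5.1961i]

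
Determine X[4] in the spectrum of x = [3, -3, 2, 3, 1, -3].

X[4] = Σ(n=0 to 5) x[n] · ω_6^(4n) where ω_6 = e^(-2πi/6)
= (3)·ω_6^0 + (-3)·ω_6^4 + (2)·ω_6^8 + (3)·ω_6^12 + (1)·ω_6^16 + (-3)·ω_6^20

X[4] = 7.5000-0.8660i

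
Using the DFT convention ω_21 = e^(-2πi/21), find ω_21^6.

ω_21^6 = e^(-2πi·6/21)
= cos(-2π·6/21) + i·sin(-2π·6/21)
= cos(-12π/21) + i·sin(-12π/21)

ω_21^6 = cos(-12π/21) + i·sin(-12π/21) = -0.2225-0.9749i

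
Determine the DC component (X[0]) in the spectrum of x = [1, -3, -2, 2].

X[0] = Σ(n=0 to 3) x[n] · ω_4^0 = Σ x[n]
= (1) + (-3) + (-2) + (2)

X[0] = -2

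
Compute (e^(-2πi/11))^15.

Since ω_11^11 = 1, powers reduce modulo 11.
15 mod 11 = 4
So ω_11^15 = ω_11^4 = e^(-2πi·4/11)

ω_11^15 = ω_11^4 = -0.6549-0.7557i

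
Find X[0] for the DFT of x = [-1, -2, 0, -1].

X[0] = Σ(n=0 to 3) x[n] · ω_4^0 = Σ x[n]
= (-1) + (-2) + (0) + (-1)

X[0] = -4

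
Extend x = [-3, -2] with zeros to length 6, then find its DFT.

Original 2-point DFT: [-5, -1]
Zero-padded 6-point DFT provides frequency interpolation.

DFT_6([x, 0, ...]) = [-5, -4.0000+1.7321i, -2.0000+1.7321i, -1, -2.0000-1.7321i, -4.0000-1.7321i]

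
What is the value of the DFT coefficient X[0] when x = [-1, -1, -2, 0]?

X[0] = Σ(n=0 to 3) x[n] · ω_4^0 = Σ x[n]
= (-1) + (-1) + (-2) + (0)

X[0] = -4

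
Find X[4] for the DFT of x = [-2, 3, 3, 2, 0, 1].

X[4] = Σ(n=0 to 5) x[n] · ω_6^(4n) where ω_6 = e^(-2πi/6)
= (-2)·ω_6^0 + (3)·ω_6^4 + (3)·ω_6^8 + (2)·ω_6^12 + (0)·ω_6^16 + (1)·ω_6^20

X[4] = -3.5000-0.8660i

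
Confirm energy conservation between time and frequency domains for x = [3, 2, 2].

Time domain:
Σ|x[n]|² = |3|² + |2|² + |2|² = 17.0000

Frequency domain:
(1/3)Σ|X[k]|² = (1/3)(|7|² + |1|² + |1|²) = (1/3)·51.0000 = 17.0000

Both sides agree, confirming Parseval's theorem.

Σ|x[n]|² = (1/N)Σ|X[k]|² = 17.0000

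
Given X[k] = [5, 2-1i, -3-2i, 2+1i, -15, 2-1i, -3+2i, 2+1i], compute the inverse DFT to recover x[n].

x[n] = (1/8) Σ(k=0 to 7) X[k] · e^(2πikn/8)

Computing each x[n]:
x[0] = -1
x[1] = 3
x[2] = 0
x[3] = 2
x[4] = -3
x[5] = 3
x[6] = -1
x[7] = 2

x = [-1, 3, 0, 2, -3, 3, -1, 2]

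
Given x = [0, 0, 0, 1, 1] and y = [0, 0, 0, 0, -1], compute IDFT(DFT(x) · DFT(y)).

(x ⊛ y)[n] = Σ(m=0 to 4) x[m] · y[(n-m) mod 5]

Computing each output sample:
(x ⊛ y)[0] = 0
(x ⊛ y)[1] = 0
(x ⊛ y)[2] = -1
(x ⊛ y)[3] = -1
(x ⊛ y)[4] = 0

x ⊛ y = [0, 0, -1, -1, 0]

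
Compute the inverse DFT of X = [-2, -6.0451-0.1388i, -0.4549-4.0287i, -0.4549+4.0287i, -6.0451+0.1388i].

x[n] = (1/5) Σ(k=0 to 4) X[k] · e^(2πikn/5)

Computing each x[n]:
x[0] = -3
x[1] = 0
x[2] = 0
x[3] = 3
x[4] = -2

x = [-3, 0, 0, 3, -2]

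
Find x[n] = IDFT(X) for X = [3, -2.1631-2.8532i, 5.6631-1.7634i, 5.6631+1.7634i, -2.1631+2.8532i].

x[n] = (1/5) Σ(k=0 to 4) X[k] · e^(2πikn/5)

Computing each x[n]:
x[0] = 2
x[1] = 0
x[2] = 2
x[3] = 2
x[4] = -3

x = [2, 0, 2, 2, -3]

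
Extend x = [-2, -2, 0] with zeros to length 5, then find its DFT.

Original 3-point DFT: [-4, -1.0000+1.7321i, -1.0000-1.7321i]
Zero-padded 5-point DFT provides frequency interpolation.

DFT_5([x, 0, ...]) = [-4, -2.6180+1.9021i, -0.3820+1.1756i, -0.3820-1.1756i, -2.6180-1.9021i]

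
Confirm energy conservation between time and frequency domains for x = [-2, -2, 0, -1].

Time domain:
Σ|x[n]|² = |-2|² + |-2|² + |0|² + |-1|² = 9.0000

Frequency domain:
(1/4)Σ|X[k]|² = (1/4)(|-5|² + |-2+1i|² + |1|² + |-2-1i|²) = (1/4)·36.0000 = 9.0000

Both sides agree, confirming Parseval's theorem.

Σ|x[n]|² = (1/N)Σ|X[k]|² = 9.0000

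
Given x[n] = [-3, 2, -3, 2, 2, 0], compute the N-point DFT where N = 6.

X[k] = Σ(n=0 to 5) x[n] · ω_6^(nk)
where ω_6 = e^(-2πi/6)

Computing each X[k]:
X[0] = 0
X[1] = -3.5000+2.5981i
X[2] = -1.5000-6.0622i
X[3] = -8
X[4] = -1.5000+6.0622i
X[5] = -3.5000-2.5981i

X = [0, -3.5000+2.5981i, -1.5000-6.0622i, -8, -1.5000+6.0622i, -3.5000-2.5981i]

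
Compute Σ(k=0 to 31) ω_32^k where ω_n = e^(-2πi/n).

Sum of all nth roots of unity equals 0 for n > 1 (geometric series with r ≠ 1).

0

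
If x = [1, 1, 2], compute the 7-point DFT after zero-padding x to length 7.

Original 3-point DFT: [4, -0.5000+0.8660i, -0.5000-0.8660i]
Zero-padded 7-point DFT provides frequency interpolation.

DFT_7([x, 0, ...]) = [4, 1.1784-2.7317i, -1.0245-0.1072i, 1.3460+1.1298i, 1.3460-1.1298i, -1.0245+0.1072i, 1.1784+2.7317i]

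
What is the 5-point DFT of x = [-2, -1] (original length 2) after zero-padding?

Original 2-point DFT: [-3, -1]
Zero-padded 5-point DFT provides frequency interpolation.

DFT_5([x, 0, ...]) = [-3, -2.3090+0.9511i, -1.1910+0.5878i, -1.1910-0.5878i, -2.3090-0.9511i]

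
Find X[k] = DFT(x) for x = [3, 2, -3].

X[k] = Σ(n=0 to 2) x[n] · ω_3^(nk)
where ω_3 = e^(-2πi/3)

Computing each X[k]:
X[0] = 2
X[1] = 3.5000-4.3301i
X[2] = 3.5000+4.3301i

X = [2, 3.5000-4.3301i, 3.5000+4.3301i]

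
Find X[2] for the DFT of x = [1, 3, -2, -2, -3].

X[2] = Σ(n=0 to 4) x[n] · ω_5^(2n) where ω_5 = e^(-2πi/5)
= (1)·ω_5^0 + (3)·ω_5^2 + (-2)·ω_5^4 + (-2)·ω_5^6 + (-3)·ω_5^8

X[2] = -0.2361-3.5267i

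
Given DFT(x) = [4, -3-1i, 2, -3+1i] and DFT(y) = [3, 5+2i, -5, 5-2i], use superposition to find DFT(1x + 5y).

By linearity: DFT(1x + 5y) = 1·DFT(x) + 5·DFT(y)
= 1·[4, -3-1i, 2, -3+1i] + 5·[3, 5+2i, -5, 5-2i]

Computing element-wise:
Z[0] = 1·(4) + 5·(3) = 19
Z[1] = 1·(-3-1i) + 5·(5+2i) = 22+9i
Z[2] = 1·(2) + 5·(-5) = -23
Z[3] = 1·(-3+1i) + 5·(5-2i) = 22-9i

DFT(1x + 5y) = 1·X + 5·Y = [19, 22+9i, -23, 22-9i]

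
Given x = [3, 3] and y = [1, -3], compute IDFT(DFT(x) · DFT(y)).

(x ⊛ y)[n] = Σ(m=0 to 1) x[m] · y[(n-m) mod 2]

Computing each output sample:
(x ⊛ y)[0] = -6
(x ⊛ y)[1] = -6

x ⊛ y = [-6, -6]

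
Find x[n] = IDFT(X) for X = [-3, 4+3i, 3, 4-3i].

x[n] = (1/4) Σ(k=0 to 3) X[k] · e^(2πikn/4)

Computing each x[n]:
x[0] = 2
x[1] = -3
x[2] = -2
x[3] = 0

x = [2, -3, -2, 0]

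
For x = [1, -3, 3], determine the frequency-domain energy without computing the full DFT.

Parseval: Σ|x[n]|² = (1/N)Σ|X[k]|², so Σ|X[k]|² = N·Σ|x[n]|² = 3·19.0000

Σ|X[k]|² = N·Σ|x[n]|² = 3·19.0000 = 57.0000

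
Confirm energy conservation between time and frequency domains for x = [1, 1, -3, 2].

Time domain:
Σ|x[n]|² = |1|² + |1|² + |-3|² + |2|² = 15.0000

Frequency domain:
(1/4)Σ|X[k]|² = (1/4)(|1|² + |4+1i|² + |-5|² + |4-1i|²) = (1/4)·60.0000 = 15.0000

Both sides agree, confirming Parseval's theorem.

Σ|x[n]|² = (1/N)Σ|X[k]|² = 15.0000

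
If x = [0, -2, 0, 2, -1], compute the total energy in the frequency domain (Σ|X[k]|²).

Parseval: Σ|x[n]|² = (1/N)Σ|X[k]|², so Σ|X[k]|² = N·Σ|x[n]|² = 5·9.0000

Σ|X[k]|² = N·Σ|x[n]|² = 5·9.0000 = 45.0000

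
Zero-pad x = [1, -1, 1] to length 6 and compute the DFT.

Original 3-point DFT: [1, 1.0000+1.7321i, 1.0000-1.7321i]
Zero-padded 6-point DFT provides frequency interpolation.

DFT_6([x, 0, ...]) = [1, 0, 1.0000+1.7321i, 3, 1.0000-1.7321i, 0]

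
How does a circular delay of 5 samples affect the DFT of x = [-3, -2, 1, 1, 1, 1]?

Time shift by 5: X_shifted[k] = ω_6^(5k) · X[k]
Shifted x = [-2, 1, 1, 1, 1, -3]

DFT(x[n-5]) = [-1, -5.0000-3.4641i, -1.0000-3.4641i, 1, -1.0000+3.4641i, -5.0000+3.4641i]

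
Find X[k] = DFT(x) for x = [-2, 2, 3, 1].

X[k] = Σ(n=0 to 3) x[n] · ω_4^(nk)
where ω_4 = e^(-2πi/4)

Computing each X[k]:
X[0] = 4
X[1] = -5-1i
X[2] = -2
X[3] = -5+1i

X = [4, -5-1i, -2, -5+1i]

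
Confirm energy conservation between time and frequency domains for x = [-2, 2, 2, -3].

Time domain:
Σ|x[n]|² = |-2|² + |2|² + |2|² + |-3|² = 21.0000

Frequency domain:
(1/4)Σ|X[k]|² = (1/4)(|-1|² + |-4-5i|² + |1|² + |-4+5i|²) = (1/4)·84.0000 = 21.0000

Both sides agree, confirming Parseval's theorem.

Σ|x[n]|² = (1/N)Σ|X[k]|² = 21.0000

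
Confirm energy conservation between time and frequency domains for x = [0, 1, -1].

Time domain:
Σ|x[n]|² = |0|² + |1|² + |-1|² = 2.0000

Frequency domain:
(1/3)Σ|X[k]|² = (1/3)(|0|² + |-1.7321i|² + |1.7321i|²) = (1/3)·6.0000 = 2.0000

Both sides agree, confirming Parseval's theorem.

Σ|x[n]|² = (1/N)Σ|X[k]|² = 2.0000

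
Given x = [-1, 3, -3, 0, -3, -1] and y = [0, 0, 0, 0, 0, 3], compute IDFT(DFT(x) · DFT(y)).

(x ⊛ y)[n] = Σ(m=0 to 5) x[m] · y[(n-m) mod 6]

Computing each output sample:
(x ⊛ y)[0] = 9
(x ⊛ y)[1] = -9
(x ⊛ y)[2] = 0
(x ⊛ y)[3] = -9
(x ⊛ y)[4] = -3
(x ⊛ y)[5] = -3

x ⊛ y = [9, -9, 0, -9, -3, -3]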